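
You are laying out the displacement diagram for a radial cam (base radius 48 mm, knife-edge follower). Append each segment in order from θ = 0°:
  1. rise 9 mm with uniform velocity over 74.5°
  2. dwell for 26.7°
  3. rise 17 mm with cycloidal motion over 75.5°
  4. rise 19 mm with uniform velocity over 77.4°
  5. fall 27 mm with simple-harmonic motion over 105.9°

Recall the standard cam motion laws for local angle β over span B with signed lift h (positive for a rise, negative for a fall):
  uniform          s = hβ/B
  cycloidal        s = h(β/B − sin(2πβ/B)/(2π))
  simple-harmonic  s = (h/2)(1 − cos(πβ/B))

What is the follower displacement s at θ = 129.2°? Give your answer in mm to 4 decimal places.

seg 1 [0°–74.5°] uniform, h=9: full span → s += 9 → s = 9.0000
seg 2 [74.5°–101.2°] dwell: s stays 9.0000
seg 3 [101.2°–176.7°] cycloidal, h=17: θ=129.2° here. β=28, B=75.5. 17·(0.3709 − sin(2π·0.3709)/(2π)) = 4.3424 → s = 13.3424

13.3424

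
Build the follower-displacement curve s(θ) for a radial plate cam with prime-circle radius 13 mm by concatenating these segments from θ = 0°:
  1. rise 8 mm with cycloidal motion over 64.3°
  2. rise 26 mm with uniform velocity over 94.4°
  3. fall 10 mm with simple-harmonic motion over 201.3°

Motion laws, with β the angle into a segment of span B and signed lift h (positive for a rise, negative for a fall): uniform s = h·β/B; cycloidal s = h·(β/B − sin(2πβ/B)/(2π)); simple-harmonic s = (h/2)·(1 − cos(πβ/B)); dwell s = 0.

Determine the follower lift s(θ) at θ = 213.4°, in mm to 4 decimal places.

seg 1 [0°–64.3°] cycloidal, h=8: full span → s += 8 → s = 8.0000
seg 2 [64.3°–158.7°] uniform, h=26: full span → s += 26 → s = 34.0000
seg 3 [158.7°–360°] simple-harmonic, h=-10: θ=213.4° here. β=54.7, B=201.3. -10/2·(1 − cos(π·0.2717)) = -1.7139 → s = 32.2861

32.2861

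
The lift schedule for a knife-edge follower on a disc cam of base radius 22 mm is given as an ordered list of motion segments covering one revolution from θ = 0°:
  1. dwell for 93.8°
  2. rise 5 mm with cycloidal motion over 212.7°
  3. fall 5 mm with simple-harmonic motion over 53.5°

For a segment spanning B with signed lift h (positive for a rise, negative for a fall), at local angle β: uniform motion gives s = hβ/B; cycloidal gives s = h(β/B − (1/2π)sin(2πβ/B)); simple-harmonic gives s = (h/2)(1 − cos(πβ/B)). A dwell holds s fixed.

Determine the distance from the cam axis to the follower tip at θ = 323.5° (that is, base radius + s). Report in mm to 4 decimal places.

seg 1 [0°–93.8°] dwell: s stays 0.0000
seg 2 [93.8°–306.5°] cycloidal, h=5: full span → s += 5 → s = 5.0000
seg 3 [306.5°–360°] simple-harmonic, h=-5: θ=323.5° here. β=17, B=53.5. -5/2·(1 − cos(π·0.3178)) = -1.1456 → s = 3.8544
radial distance = base radius + s = 22 + 3.8544 = 25.8544

25.8544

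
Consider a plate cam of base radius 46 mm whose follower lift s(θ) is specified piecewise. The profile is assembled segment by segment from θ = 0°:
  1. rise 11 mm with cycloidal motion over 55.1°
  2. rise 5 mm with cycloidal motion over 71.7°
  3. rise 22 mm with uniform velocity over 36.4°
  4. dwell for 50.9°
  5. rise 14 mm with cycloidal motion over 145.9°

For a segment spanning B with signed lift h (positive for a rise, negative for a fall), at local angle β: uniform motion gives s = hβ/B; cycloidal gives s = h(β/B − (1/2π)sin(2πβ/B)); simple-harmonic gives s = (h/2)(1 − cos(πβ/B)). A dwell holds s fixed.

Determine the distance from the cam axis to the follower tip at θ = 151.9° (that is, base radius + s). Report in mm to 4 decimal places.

seg 1 [0°–55.1°] cycloidal, h=11: full span → s += 11 → s = 11.0000
seg 2 [55.1°–126.8°] cycloidal, h=5: full span → s += 5 → s = 16.0000
seg 3 [126.8°–163.2°] uniform, h=22: θ=151.9° here. β=25.1, B=36.4. 22·25.1/36.4 = 15.1703 → s = 31.1703
radial distance = base radius + s = 46 + 31.1703 = 77.1703

77.1703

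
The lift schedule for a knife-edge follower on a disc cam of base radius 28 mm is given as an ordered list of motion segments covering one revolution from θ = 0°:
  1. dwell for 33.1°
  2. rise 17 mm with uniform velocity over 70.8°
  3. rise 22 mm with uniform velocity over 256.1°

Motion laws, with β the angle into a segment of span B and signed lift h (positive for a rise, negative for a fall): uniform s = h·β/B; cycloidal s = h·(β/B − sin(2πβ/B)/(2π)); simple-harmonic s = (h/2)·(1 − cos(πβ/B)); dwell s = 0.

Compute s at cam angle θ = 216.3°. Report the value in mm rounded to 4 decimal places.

seg 1 [0°–33.1°] dwell: s stays 0.0000
seg 2 [33.1°–103.9°] uniform, h=17: full span → s += 17 → s = 17.0000
seg 3 [103.9°–360°] uniform, h=22: θ=216.3° here. β=112.4, B=256.1. 22·112.4/256.1 = 9.6556 → s = 26.6556

26.6556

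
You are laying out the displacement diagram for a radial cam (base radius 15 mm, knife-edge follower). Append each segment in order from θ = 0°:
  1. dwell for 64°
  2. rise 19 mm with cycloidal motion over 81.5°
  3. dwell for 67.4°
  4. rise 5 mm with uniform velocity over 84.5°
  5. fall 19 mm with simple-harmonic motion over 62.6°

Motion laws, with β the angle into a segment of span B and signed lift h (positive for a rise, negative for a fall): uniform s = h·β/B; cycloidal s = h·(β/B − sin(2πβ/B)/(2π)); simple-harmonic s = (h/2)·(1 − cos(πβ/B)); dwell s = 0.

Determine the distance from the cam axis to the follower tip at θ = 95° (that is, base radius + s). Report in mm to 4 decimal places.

seg 1 [0°–64°] dwell: s stays 0.0000
seg 2 [64°–145.5°] cycloidal, h=19: θ=95° here. β=31, B=81.5. 19·(0.3804 − sin(2π·0.3804)/(2π)) = 5.1621 → s = 5.1621
radial distance = base radius + s = 15 + 5.1621 = 20.1621

20.1621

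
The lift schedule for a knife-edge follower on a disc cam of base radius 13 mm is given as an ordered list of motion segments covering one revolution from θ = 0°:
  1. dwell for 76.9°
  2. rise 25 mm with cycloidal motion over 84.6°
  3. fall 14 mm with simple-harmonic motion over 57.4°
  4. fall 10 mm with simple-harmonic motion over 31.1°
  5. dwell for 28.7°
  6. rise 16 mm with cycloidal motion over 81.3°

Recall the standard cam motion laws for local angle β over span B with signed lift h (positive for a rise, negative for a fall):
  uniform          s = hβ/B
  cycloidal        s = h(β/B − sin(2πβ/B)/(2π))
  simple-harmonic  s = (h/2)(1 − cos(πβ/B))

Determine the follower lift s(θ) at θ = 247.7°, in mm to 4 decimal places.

seg 1 [0°–76.9°] dwell: s stays 0.0000
seg 2 [76.9°–161.5°] cycloidal, h=25: full span → s += 25 → s = 25.0000
seg 3 [161.5°–218.9°] simple-harmonic, h=-14: full span → s += -14 → s = 11.0000
seg 4 [218.9°–250°] simple-harmonic, h=-10: θ=247.7° here. β=28.8, B=31.1. -10/2·(1 − cos(π·0.9260)) = -9.8657 → s = 1.1343

1.1343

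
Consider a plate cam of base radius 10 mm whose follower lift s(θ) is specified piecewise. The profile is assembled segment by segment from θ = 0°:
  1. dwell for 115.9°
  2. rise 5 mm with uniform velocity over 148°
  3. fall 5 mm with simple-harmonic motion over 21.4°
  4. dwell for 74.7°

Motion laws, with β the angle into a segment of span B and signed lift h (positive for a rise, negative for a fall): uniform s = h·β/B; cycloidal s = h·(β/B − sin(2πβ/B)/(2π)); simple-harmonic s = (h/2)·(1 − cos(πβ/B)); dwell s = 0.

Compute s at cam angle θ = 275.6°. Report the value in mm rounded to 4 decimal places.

seg 1 [0°–115.9°] dwell: s stays 0.0000
seg 2 [115.9°–263.9°] uniform, h=5: full span → s += 5 → s = 5.0000
seg 3 [263.9°–285.3°] simple-harmonic, h=-5: θ=275.6° here. β=11.7, B=21.4. -5/2·(1 − cos(π·0.5467)) = -2.8657 → s = 2.1343

2.1343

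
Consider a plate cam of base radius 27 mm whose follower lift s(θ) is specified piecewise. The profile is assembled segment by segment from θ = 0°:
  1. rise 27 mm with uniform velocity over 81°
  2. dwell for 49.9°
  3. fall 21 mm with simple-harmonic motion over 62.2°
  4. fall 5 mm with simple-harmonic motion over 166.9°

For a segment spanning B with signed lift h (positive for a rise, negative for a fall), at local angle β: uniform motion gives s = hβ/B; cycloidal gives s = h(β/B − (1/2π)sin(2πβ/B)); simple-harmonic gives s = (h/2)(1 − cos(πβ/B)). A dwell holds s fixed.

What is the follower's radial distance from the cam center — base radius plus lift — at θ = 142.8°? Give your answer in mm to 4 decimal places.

seg 1 [0°–81°] uniform, h=27: full span → s += 27 → s = 27.0000
seg 2 [81°–130.9°] dwell: s stays 27.0000
seg 3 [130.9°–193.1°] simple-harmonic, h=-21: θ=142.8° here. β=11.9, B=62.2. -21/2·(1 − cos(π·0.1913)) = -1.8402 → s = 25.1598
radial distance = base radius + s = 27 + 25.1598 = 52.1598

52.1598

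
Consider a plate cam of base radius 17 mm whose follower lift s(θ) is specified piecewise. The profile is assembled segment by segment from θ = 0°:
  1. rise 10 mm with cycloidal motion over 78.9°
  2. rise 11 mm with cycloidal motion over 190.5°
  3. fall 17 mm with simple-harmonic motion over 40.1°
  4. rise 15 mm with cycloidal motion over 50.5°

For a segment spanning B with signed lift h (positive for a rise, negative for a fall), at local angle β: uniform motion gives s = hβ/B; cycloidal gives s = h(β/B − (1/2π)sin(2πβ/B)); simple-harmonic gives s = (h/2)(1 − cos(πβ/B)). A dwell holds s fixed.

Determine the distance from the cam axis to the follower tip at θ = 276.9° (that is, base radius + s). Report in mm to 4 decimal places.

seg 1 [0°–78.9°] cycloidal, h=10: full span → s += 10 → s = 10.0000
seg 2 [78.9°–269.4°] cycloidal, h=11: full span → s += 11 → s = 21.0000
seg 3 [269.4°–309.5°] simple-harmonic, h=-17: θ=276.9° here. β=7.5, B=40.1. -17/2·(1 − cos(π·0.1870)) = -1.4256 → s = 19.5744
radial distance = base radius + s = 17 + 19.5744 = 36.5744

36.5744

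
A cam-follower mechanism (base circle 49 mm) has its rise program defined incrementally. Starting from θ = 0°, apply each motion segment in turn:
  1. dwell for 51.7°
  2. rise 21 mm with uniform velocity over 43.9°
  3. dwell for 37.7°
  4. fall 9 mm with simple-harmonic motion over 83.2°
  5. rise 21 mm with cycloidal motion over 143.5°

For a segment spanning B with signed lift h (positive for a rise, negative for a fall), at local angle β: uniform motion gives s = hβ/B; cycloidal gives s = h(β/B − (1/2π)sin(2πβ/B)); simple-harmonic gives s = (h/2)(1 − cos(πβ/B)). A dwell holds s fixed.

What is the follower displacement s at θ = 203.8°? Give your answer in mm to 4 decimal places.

seg 1 [0°–51.7°] dwell: s stays 0.0000
seg 2 [51.7°–95.6°] uniform, h=21: full span → s += 21 → s = 21.0000
seg 3 [95.6°–133.3°] dwell: s stays 21.0000
seg 4 [133.3°–216.5°] simple-harmonic, h=-9: θ=203.8° here. β=70.5, B=83.2. -9/2·(1 − cos(π·0.8474)) = -8.4924 → s = 12.5076

12.5076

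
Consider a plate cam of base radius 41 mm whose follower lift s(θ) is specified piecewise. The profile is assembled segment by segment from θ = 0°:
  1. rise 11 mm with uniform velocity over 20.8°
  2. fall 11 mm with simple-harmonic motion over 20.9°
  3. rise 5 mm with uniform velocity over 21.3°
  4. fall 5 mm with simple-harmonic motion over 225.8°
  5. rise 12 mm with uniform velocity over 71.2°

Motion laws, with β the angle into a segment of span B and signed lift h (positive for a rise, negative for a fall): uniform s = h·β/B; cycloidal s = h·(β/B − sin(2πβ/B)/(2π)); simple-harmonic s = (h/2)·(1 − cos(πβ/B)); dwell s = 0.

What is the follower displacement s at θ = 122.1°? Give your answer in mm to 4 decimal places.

seg 1 [0°–20.8°] uniform, h=11: full span → s += 11 → s = 11.0000
seg 2 [20.8°–41.7°] simple-harmonic, h=-11: full span → s += -11 → s = 0.0000
seg 3 [41.7°–63°] uniform, h=5: full span → s += 5 → s = 5.0000
seg 4 [63°–288.8°] simple-harmonic, h=-5: θ=122.1° here. β=59.1, B=225.8. -5/2·(1 − cos(π·0.2617)) = -0.7986 → s = 4.2014

4.2014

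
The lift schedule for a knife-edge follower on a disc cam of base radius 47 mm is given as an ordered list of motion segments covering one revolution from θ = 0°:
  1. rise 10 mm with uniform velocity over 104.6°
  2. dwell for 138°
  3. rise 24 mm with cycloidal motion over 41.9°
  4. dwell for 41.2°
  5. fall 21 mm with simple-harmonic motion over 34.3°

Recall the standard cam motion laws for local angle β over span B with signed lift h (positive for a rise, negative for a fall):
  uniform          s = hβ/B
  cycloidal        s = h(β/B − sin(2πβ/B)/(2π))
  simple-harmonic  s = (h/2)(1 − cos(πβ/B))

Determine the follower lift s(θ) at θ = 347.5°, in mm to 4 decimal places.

seg 1 [0°–104.6°] uniform, h=10: full span → s += 10 → s = 10.0000
seg 2 [104.6°–242.6°] dwell: s stays 10.0000
seg 3 [242.6°–284.5°] cycloidal, h=24: full span → s += 24 → s = 34.0000
seg 4 [284.5°–325.7°] dwell: s stays 34.0000
seg 5 [325.7°–360°] simple-harmonic, h=-21: θ=347.5° here. β=21.8, B=34.3. -21/2·(1 − cos(π·0.6356)) = -14.8380 → s = 19.1620

19.1620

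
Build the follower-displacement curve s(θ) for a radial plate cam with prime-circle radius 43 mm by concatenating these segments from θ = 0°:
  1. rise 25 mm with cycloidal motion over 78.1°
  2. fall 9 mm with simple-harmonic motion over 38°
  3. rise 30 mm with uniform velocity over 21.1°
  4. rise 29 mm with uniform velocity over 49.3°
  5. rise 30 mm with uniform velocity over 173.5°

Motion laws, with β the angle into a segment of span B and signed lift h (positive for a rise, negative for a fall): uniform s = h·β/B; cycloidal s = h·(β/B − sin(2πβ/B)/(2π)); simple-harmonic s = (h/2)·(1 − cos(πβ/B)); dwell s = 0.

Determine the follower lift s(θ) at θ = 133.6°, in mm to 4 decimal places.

seg 1 [0°–78.1°] cycloidal, h=25: full span → s += 25 → s = 25.0000
seg 2 [78.1°–116.1°] simple-harmonic, h=-9: full span → s += -9 → s = 16.0000
seg 3 [116.1°–137.2°] uniform, h=30: θ=133.6° here. β=17.5, B=21.1. 30·17.5/21.1 = 24.8815 → s = 40.8815

40.8815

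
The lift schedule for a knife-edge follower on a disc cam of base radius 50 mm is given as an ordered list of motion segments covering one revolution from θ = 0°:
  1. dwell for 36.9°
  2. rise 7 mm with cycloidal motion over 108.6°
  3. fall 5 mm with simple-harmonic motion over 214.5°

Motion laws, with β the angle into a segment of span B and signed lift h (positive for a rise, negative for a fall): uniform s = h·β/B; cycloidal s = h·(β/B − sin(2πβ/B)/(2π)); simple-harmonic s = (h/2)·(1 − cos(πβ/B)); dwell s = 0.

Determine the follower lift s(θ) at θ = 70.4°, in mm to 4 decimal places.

seg 1 [0°–36.9°] dwell: s stays 0.0000
seg 2 [36.9°–145.5°] cycloidal, h=7: θ=70.4° here. β=33.5, B=108.6. 7·(0.3085 − sin(2π·0.3085)/(2π)) = 1.1196 → s = 1.1196

1.1196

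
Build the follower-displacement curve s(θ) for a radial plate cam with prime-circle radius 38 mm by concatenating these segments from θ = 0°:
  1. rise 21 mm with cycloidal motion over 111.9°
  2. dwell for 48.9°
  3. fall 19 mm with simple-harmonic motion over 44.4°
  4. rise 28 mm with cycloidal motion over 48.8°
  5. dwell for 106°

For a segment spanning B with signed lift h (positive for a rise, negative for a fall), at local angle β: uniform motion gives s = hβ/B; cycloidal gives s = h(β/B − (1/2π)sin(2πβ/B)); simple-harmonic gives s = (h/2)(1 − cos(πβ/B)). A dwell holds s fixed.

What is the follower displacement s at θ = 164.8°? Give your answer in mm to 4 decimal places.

seg 1 [0°–111.9°] cycloidal, h=21: full span → s += 21 → s = 21.0000
seg 2 [111.9°–160.8°] dwell: s stays 21.0000
seg 3 [160.8°–205.2°] simple-harmonic, h=-19: θ=164.8° here. β=4, B=44.4. -19/2·(1 − cos(π·0.0901)) = -0.3780 → s = 20.6220

20.6220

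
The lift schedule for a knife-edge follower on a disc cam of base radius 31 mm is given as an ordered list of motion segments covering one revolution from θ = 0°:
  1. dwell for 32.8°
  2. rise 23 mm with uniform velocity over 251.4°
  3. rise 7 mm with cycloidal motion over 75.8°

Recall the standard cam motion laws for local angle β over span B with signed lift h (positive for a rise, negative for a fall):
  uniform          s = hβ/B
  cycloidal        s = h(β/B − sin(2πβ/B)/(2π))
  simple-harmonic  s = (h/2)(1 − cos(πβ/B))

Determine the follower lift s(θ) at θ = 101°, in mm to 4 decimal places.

seg 1 [0°–32.8°] dwell: s stays 0.0000
seg 2 [32.8°–284.2°] uniform, h=23: θ=101° here. β=68.2, B=251.4. 23·68.2/251.4 = 6.2395 → s = 6.2395

6.2395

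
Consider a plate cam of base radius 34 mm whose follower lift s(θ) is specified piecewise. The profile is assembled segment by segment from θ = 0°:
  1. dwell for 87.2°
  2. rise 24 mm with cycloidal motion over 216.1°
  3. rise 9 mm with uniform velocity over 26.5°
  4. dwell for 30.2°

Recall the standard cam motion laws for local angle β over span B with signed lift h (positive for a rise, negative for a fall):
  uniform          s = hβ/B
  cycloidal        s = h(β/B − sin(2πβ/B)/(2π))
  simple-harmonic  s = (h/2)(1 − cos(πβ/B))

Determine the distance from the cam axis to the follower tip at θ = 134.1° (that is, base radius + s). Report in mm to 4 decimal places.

seg 1 [0°–87.2°] dwell: s stays 0.0000
seg 2 [87.2°–303.3°] cycloidal, h=24: θ=134.1° here. β=46.9, B=216.1. 24·(0.2170 − sin(2π·0.2170)/(2π)) = 1.4707 → s = 1.4707
radial distance = base radius + s = 34 + 1.4707 = 35.4707

35.4707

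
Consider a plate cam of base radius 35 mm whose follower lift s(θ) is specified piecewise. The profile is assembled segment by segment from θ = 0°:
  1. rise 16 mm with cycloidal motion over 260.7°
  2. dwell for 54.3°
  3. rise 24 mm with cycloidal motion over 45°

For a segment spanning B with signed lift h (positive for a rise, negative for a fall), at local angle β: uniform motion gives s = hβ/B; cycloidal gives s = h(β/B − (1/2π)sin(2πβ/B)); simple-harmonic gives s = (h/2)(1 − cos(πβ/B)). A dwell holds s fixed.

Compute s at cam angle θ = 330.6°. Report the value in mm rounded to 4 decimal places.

seg 1 [0°–260.7°] cycloidal, h=16: full span → s += 16 → s = 16.0000
seg 2 [260.7°–315°] dwell: s stays 16.0000
seg 3 [315°–360°] cycloidal, h=24: θ=330.6° here. β=15.6, B=45. 24·(0.3467 − sin(2π·0.3467)/(2π)) = 5.1834 → s = 21.1834

21.1834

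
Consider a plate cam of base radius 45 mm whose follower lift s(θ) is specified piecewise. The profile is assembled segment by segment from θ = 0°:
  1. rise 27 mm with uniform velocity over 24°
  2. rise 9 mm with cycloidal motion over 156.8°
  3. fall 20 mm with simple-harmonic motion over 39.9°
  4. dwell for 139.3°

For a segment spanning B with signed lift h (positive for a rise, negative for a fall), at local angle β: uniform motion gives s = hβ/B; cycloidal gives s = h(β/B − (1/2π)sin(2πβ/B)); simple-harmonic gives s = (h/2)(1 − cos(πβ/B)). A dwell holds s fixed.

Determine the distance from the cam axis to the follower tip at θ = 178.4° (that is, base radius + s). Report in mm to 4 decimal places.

seg 1 [0°–24°] uniform, h=27: full span → s += 27 → s = 27.0000
seg 2 [24°–180.8°] cycloidal, h=9: θ=178.4° here. β=154.4, B=156.8. 9·(0.9847 − sin(2π·0.9847)/(2π)) = 8.9998 → s = 35.9998
radial distance = base radius + s = 45 + 35.9998 = 80.9998

80.9998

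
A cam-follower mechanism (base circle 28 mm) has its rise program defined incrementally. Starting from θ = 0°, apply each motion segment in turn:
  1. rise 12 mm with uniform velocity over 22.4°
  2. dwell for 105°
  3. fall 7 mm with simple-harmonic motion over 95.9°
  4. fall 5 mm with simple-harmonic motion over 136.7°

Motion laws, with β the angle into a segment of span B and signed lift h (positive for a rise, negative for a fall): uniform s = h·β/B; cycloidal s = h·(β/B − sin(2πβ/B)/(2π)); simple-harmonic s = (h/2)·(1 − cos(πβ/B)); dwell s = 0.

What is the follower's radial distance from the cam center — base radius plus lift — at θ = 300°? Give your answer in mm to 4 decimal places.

seg 1 [0°–22.4°] uniform, h=12: full span → s += 12 → s = 12.0000
seg 2 [22.4°–127.4°] dwell: s stays 12.0000
seg 3 [127.4°–223.3°] simple-harmonic, h=-7: full span → s += -7 → s = 5.0000
seg 4 [223.3°–360°] simple-harmonic, h=-5: θ=300° here. β=76.7, B=136.7. -5/2·(1 − cos(π·0.5611)) = -2.9768 → s = 2.0232
radial distance = base radius + s = 28 + 2.0232 = 30.0232

30.0232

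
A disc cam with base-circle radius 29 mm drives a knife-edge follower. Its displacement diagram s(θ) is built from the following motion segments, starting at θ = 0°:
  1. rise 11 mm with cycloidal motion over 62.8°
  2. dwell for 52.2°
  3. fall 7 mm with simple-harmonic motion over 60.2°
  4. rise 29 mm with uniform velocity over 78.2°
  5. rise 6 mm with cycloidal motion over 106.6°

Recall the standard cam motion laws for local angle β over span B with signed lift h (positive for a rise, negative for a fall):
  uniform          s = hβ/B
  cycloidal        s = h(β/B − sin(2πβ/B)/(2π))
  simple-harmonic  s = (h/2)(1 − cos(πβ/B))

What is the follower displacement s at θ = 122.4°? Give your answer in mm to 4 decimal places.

seg 1 [0°–62.8°] cycloidal, h=11: full span → s += 11 → s = 11.0000
seg 2 [62.8°–115°] dwell: s stays 11.0000
seg 3 [115°–175.2°] simple-harmonic, h=-7: θ=122.4° here. β=7.4, B=60.2. -7/2·(1 − cos(π·0.1229)) = -0.2578 → s = 10.7422

10.7422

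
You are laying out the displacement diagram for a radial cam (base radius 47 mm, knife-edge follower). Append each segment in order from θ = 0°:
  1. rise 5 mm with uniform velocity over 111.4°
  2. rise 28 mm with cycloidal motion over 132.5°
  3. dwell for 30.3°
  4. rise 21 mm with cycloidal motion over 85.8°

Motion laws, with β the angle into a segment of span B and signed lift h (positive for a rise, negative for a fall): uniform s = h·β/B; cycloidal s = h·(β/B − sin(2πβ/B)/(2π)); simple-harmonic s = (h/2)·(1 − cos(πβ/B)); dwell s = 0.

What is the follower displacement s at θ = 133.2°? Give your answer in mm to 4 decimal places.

seg 1 [0°–111.4°] uniform, h=5: full span → s += 5 → s = 5.0000
seg 2 [111.4°–243.9°] cycloidal, h=28: θ=133.2° here. β=21.8, B=132.5. 28·(0.1645 − sin(2π·0.1645)/(2π)) = 0.7778 → s = 5.7778

5.7778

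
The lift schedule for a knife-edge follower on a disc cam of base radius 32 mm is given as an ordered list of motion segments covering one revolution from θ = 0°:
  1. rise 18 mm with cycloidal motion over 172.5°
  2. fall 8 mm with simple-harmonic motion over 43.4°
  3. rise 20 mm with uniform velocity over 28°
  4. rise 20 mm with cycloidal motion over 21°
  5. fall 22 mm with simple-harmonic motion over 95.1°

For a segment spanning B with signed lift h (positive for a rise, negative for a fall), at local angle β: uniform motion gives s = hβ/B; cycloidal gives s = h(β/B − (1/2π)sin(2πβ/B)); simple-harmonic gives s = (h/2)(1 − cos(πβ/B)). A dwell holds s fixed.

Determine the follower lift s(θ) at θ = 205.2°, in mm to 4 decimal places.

seg 1 [0°–172.5°] cycloidal, h=18: full span → s += 18 → s = 18.0000
seg 2 [172.5°–215.9°] simple-harmonic, h=-8: θ=205.2° here. β=32.7, B=43.4. -8/2·(1 − cos(π·0.7535)) = -6.8590 → s = 11.1410

11.1410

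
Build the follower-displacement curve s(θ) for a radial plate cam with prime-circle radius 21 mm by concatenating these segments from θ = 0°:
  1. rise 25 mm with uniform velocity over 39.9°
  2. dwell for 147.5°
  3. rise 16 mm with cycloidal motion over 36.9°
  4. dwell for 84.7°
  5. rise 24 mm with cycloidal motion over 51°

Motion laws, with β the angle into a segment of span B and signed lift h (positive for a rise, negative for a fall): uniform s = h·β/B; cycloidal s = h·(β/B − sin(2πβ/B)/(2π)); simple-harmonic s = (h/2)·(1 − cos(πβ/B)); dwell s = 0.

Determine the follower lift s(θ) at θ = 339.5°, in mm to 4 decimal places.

seg 1 [0°–39.9°] uniform, h=25: full span → s += 25 → s = 25.0000
seg 2 [39.9°–187.4°] dwell: s stays 25.0000
seg 3 [187.4°–224.3°] cycloidal, h=16: full span → s += 16 → s = 41.0000
seg 4 [224.3°–309°] dwell: s stays 41.0000
seg 5 [309°–360°] cycloidal, h=24: θ=339.5° here. β=30.5, B=51. 24·(0.5980 − sin(2π·0.5980)/(2π)) = 16.5599 → s = 57.5599

57.5599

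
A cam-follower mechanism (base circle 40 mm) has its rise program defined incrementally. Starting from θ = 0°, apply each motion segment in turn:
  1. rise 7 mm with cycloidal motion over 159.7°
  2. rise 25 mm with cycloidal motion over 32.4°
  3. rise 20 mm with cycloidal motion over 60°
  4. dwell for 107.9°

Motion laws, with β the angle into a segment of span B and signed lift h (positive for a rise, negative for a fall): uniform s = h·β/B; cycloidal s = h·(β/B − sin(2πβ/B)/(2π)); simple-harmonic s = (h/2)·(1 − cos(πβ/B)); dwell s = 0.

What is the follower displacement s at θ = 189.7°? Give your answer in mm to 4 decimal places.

seg 1 [0°–159.7°] cycloidal, h=7: full span → s += 7 → s = 7.0000
seg 2 [159.7°–192.1°] cycloidal, h=25: θ=189.7° here. β=30, B=32.4. 25·(0.9259 − sin(2π·0.9259)/(2π)) = 24.9339 → s = 31.9339

31.9339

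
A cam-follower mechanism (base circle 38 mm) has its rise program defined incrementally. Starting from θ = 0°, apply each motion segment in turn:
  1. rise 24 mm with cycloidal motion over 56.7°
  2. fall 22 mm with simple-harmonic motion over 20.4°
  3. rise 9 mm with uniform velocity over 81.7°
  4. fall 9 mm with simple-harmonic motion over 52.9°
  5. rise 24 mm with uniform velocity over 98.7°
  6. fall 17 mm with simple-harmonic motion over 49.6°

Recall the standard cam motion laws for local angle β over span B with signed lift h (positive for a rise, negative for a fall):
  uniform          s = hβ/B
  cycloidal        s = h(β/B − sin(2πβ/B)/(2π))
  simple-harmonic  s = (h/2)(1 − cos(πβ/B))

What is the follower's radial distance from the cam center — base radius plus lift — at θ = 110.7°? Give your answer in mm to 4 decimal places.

seg 1 [0°–56.7°] cycloidal, h=24: full span → s += 24 → s = 24.0000
seg 2 [56.7°–77.1°] simple-harmonic, h=-22: full span → s += -22 → s = 2.0000
seg 3 [77.1°–158.8°] uniform, h=9: θ=110.7° here. β=33.6, B=81.7. 9·33.6/81.7 = 3.7013 → s = 5.7013
radial distance = base radius + s = 38 + 5.7013 = 43.7013

43.7013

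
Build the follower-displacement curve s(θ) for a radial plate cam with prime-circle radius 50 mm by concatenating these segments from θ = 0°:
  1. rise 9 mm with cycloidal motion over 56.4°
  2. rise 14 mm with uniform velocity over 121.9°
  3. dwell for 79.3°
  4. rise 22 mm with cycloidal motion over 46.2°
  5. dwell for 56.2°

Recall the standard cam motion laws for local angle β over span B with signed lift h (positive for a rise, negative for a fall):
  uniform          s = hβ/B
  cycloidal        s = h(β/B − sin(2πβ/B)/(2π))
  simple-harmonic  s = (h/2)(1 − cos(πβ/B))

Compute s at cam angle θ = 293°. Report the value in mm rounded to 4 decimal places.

seg 1 [0°–56.4°] cycloidal, h=9: full span → s += 9 → s = 9.0000
seg 2 [56.4°–178.3°] uniform, h=14: full span → s += 14 → s = 23.0000
seg 3 [178.3°–257.6°] dwell: s stays 23.0000
seg 4 [257.6°–303.8°] cycloidal, h=22: θ=293° here. β=35.4, B=46.2. 22·(0.7662 − sin(2π·0.7662)/(2π)) = 20.3404 → s = 43.3404

43.3404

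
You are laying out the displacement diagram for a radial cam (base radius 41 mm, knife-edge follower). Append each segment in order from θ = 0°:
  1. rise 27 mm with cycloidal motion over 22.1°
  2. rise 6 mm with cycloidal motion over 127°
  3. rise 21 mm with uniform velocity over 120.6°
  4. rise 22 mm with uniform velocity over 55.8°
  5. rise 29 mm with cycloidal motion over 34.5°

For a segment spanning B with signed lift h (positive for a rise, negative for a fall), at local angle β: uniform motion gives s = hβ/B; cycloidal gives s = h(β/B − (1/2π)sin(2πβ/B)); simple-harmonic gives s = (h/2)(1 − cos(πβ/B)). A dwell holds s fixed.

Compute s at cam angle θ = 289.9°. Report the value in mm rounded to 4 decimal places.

seg 1 [0°–22.1°] cycloidal, h=27: full span → s += 27 → s = 27.0000
seg 2 [22.1°–149.1°] cycloidal, h=6: full span → s += 6 → s = 33.0000
seg 3 [149.1°–269.7°] uniform, h=21: full span → s += 21 → s = 54.0000
seg 4 [269.7°–325.5°] uniform, h=22: θ=289.9° here. β=20.2, B=55.8. 22·20.2/55.8 = 7.9642 → s = 61.9642

61.9642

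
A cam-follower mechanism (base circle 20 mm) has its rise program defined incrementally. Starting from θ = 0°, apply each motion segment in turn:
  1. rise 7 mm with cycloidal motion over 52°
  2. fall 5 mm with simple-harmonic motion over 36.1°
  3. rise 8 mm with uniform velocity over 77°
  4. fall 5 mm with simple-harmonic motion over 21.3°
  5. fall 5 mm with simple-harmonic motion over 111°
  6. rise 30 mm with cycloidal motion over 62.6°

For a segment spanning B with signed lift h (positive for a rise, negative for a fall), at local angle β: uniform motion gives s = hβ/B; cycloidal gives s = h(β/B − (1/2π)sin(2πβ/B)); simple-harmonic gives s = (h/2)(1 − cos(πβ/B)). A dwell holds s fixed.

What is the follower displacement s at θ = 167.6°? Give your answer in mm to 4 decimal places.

seg 1 [0°–52°] cycloidal, h=7: full span → s += 7 → s = 7.0000
seg 2 [52°–88.1°] simple-harmonic, h=-5: full span → s += -5 → s = 2.0000
seg 3 [88.1°–165.1°] uniform, h=8: full span → s += 8 → s = 10.0000
seg 4 [165.1°–186.4°] simple-harmonic, h=-5: θ=167.6° here. β=2.5, B=21.3. -5/2·(1 − cos(π·0.1174)) = -0.1680 → s = 9.8320

9.8320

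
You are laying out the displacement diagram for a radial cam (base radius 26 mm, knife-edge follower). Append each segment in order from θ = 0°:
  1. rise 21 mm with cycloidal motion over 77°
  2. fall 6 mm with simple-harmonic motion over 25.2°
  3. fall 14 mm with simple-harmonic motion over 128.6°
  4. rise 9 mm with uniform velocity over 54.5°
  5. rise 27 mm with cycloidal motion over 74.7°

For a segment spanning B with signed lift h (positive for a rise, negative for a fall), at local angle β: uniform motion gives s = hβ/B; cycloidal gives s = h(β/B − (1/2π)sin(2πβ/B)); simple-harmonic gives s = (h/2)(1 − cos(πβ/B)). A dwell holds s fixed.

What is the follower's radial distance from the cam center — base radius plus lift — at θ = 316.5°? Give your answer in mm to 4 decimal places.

seg 1 [0°–77°] cycloidal, h=21: full span → s += 21 → s = 21.0000
seg 2 [77°–102.2°] simple-harmonic, h=-6: full span → s += -6 → s = 15.0000
seg 3 [102.2°–230.8°] simple-harmonic, h=-14: full span → s += -14 → s = 1.0000
seg 4 [230.8°–285.3°] uniform, h=9: full span → s += 9 → s = 10.0000
seg 5 [285.3°–360°] cycloidal, h=27: θ=316.5° here. β=31.2, B=74.7. 27·(0.4177 − sin(2π·0.4177)/(2π)) = 9.1520 → s = 19.1520
radial distance = base radius + s = 26 + 19.1520 = 45.1520

45.1520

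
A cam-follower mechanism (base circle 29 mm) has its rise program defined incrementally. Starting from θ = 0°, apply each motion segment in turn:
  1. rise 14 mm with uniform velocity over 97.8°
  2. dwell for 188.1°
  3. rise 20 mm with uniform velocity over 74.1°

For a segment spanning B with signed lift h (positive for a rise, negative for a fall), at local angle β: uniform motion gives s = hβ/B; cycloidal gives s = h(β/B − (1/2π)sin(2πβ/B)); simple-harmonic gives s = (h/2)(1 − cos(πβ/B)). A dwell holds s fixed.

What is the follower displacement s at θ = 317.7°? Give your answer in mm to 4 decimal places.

seg 1 [0°–97.8°] uniform, h=14: full span → s += 14 → s = 14.0000
seg 2 [97.8°–285.9°] dwell: s stays 14.0000
seg 3 [285.9°–360°] uniform, h=20: θ=317.7° here. β=31.8, B=74.1. 20·31.8/74.1 = 8.5830 → s = 22.5830

22.5830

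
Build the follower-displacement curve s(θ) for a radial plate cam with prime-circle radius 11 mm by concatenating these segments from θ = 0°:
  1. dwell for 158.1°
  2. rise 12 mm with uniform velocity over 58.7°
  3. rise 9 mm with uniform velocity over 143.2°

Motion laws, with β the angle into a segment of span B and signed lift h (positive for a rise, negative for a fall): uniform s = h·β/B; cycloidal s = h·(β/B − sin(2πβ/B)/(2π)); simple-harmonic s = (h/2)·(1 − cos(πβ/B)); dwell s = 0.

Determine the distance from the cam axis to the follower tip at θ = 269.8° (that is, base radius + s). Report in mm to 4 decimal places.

seg 1 [0°–158.1°] dwell: s stays 0.0000
seg 2 [158.1°–216.8°] uniform, h=12: full span → s += 12 → s = 12.0000
seg 3 [216.8°–360°] uniform, h=9: θ=269.8° here. β=53, B=143.2. 9·53/143.2 = 3.3310 → s = 15.3310
radial distance = base radius + s = 11 + 15.3310 = 26.3310

26.3310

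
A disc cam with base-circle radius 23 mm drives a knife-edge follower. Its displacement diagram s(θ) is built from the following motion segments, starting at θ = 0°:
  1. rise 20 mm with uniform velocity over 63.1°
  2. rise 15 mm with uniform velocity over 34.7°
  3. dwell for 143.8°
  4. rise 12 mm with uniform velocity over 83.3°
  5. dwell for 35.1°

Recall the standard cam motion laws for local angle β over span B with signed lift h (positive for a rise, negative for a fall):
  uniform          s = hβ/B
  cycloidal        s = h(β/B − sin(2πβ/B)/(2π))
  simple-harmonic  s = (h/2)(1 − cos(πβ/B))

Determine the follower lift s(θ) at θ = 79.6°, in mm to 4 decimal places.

seg 1 [0°–63.1°] uniform, h=20: full span → s += 20 → s = 20.0000
seg 2 [63.1°–97.8°] uniform, h=15: θ=79.6° here. β=16.5, B=34.7. 15·16.5/34.7 = 7.1326 → s = 27.1326

27.1326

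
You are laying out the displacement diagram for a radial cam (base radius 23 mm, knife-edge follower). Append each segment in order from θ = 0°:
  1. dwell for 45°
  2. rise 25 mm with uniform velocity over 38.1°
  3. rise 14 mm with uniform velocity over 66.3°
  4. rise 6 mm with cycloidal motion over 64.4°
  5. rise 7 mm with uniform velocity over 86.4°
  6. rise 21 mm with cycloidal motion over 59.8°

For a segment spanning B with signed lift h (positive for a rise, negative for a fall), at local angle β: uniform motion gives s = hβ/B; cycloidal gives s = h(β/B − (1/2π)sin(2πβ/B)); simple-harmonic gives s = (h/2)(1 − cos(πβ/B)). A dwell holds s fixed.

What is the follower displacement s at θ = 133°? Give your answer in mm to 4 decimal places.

seg 1 [0°–45°] dwell: s stays 0.0000
seg 2 [45°–83.1°] uniform, h=25: full span → s += 25 → s = 25.0000
seg 3 [83.1°–149.4°] uniform, h=14: θ=133° here. β=49.9, B=66.3. 14·49.9/66.3 = 10.5370 → s = 35.5370

35.5370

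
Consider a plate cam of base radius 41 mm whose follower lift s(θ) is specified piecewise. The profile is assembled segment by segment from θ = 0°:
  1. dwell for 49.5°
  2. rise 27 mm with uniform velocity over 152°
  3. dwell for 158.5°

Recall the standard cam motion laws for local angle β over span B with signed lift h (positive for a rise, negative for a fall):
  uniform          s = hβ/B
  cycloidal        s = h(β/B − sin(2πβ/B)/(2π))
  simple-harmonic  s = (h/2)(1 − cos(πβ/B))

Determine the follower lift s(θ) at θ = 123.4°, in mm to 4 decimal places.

seg 1 [0°–49.5°] dwell: s stays 0.0000
seg 2 [49.5°–201.5°] uniform, h=27: θ=123.4° here. β=73.9, B=152. 27·73.9/152 = 13.1270 → s = 13.1270

13.1270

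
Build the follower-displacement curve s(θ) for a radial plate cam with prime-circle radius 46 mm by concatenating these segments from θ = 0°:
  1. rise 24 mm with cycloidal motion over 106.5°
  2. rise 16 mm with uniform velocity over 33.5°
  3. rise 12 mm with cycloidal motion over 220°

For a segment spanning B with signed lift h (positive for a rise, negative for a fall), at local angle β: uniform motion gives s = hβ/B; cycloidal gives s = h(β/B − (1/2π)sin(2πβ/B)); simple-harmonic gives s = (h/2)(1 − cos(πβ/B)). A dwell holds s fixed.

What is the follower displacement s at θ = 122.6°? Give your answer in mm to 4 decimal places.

seg 1 [0°–106.5°] cycloidal, h=24: full span → s += 24 → s = 24.0000
seg 2 [106.5°–140°] uniform, h=16: θ=122.6° here. β=16.1, B=33.5. 16·16.1/33.5 = 7.6896 → s = 31.6896

31.6896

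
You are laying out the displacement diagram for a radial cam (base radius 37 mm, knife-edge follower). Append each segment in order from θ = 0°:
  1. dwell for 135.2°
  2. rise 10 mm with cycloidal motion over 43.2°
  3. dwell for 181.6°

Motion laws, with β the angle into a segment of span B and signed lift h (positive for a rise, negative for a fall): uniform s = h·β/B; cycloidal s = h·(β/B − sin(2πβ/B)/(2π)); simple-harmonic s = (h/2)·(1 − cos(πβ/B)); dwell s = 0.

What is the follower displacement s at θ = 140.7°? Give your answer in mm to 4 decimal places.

seg 1 [0°–135.2°] dwell: s stays 0.0000
seg 2 [135.2°–178.4°] cycloidal, h=10: θ=140.7° here. β=5.5, B=43.2. 10·(0.1273 − sin(2π·0.1273)/(2π)) = 0.1315 → s = 0.1315

0.1315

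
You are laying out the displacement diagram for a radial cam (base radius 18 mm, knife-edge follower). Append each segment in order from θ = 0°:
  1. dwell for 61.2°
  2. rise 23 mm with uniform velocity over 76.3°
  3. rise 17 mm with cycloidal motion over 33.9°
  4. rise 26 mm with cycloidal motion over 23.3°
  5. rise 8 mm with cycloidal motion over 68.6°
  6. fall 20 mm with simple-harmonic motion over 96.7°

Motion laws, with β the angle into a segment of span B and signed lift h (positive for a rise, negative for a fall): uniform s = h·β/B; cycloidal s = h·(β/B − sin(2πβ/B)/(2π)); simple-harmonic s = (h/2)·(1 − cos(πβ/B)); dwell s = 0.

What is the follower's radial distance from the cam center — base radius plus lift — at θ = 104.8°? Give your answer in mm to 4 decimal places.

seg 1 [0°–61.2°] dwell: s stays 0.0000
seg 2 [61.2°–137.5°] uniform, h=23: θ=104.8° here. β=43.6, B=76.3. 23·43.6/76.3 = 13.1429 → s = 13.1429
radial distance = base radius + s = 18 + 13.1429 = 31.1429

31.1429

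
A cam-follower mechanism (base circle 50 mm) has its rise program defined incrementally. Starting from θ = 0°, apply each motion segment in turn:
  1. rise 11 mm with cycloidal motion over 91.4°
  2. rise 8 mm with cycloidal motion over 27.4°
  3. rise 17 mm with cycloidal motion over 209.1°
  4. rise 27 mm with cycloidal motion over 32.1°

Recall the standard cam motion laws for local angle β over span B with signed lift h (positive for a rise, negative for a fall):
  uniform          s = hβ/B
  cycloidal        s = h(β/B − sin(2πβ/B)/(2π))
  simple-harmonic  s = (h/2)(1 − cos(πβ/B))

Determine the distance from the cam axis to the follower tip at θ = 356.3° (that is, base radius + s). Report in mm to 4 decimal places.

seg 1 [0°–91.4°] cycloidal, h=11: full span → s += 11 → s = 11.0000
seg 2 [91.4°–118.8°] cycloidal, h=8: full span → s += 8 → s = 19.0000
seg 3 [118.8°–327.9°] cycloidal, h=17: full span → s += 17 → s = 36.0000
seg 4 [327.9°–360°] cycloidal, h=27: θ=356.3° here. β=28.4, B=32.1. 27·(0.8847 − sin(2π·0.8847)/(2π)) = 26.7350 → s = 62.7350
radial distance = base radius + s = 50 + 62.7350 = 112.7350

112.7350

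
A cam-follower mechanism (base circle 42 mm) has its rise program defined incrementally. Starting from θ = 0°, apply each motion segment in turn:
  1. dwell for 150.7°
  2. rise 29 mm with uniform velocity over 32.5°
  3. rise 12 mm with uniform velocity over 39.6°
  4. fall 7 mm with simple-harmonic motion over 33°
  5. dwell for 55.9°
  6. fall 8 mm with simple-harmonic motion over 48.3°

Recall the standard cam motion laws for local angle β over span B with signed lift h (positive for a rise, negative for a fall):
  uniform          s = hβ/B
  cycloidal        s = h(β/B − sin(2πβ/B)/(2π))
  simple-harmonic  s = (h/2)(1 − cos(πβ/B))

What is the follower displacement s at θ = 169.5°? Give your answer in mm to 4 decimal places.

seg 1 [0°–150.7°] dwell: s stays 0.0000
seg 2 [150.7°–183.2°] uniform, h=29: θ=169.5° here. β=18.8, B=32.5. 29·18.8/32.5 = 16.7754 → s = 16.7754

16.7754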